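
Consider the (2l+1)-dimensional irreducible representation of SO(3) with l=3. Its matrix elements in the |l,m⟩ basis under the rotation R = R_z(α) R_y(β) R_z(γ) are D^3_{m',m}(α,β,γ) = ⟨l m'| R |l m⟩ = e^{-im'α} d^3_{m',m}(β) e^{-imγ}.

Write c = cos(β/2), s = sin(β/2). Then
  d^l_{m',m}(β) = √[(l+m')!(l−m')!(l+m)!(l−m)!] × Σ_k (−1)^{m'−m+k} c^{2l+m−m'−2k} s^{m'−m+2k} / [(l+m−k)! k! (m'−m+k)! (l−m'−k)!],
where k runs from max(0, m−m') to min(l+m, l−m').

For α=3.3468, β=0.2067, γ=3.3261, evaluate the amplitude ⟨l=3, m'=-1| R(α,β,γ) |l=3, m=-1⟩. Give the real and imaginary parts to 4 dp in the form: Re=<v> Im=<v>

Re=0.8193 Im=0.3365

Split into d^3_{-1,-1}(β=0.2067) × two z-phases.
Half-angle: c=0.994664, s=0.103166. N=√(2·24·2·24)=48.000000
k∈{0,1,2} keeps every argument non-negative
  k=0: (−1)^0·48.0000/(48)·0.9947^6·0.1032^0 = +0.968409
  k=1: (−1)^1·48.0000/(6)·0.9947^4·0.1032^2 = -0.083343
  k=2: (−1)^2·48.0000/(8)·0.9947^2·0.1032^4 = +0.000672
d^3_{-1,-1}(0.2067) = +0.968409 -0.083343 +0.000672 = +0.885738
Attach z-rotation phases: D = e^{-i(-1)(3.3468)}·(+0.885738)·e^{-i(-1)(3.3261)} = +0.819323+0.336514i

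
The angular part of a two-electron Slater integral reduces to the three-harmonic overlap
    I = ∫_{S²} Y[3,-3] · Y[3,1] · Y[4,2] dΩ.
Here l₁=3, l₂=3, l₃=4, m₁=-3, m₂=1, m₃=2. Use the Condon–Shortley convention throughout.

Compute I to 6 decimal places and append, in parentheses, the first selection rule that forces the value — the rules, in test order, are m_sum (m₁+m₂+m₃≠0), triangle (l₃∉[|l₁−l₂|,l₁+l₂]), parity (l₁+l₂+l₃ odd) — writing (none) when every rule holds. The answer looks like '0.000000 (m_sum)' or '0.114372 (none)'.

-0.188451 (none)

m-sum 0 ✓  L=10 even ✓  0≤4≤6 ✓
Π(2lᵢ+1) = 7×7×9 = 441
triangle coeff Δ(3,3,4) = 1/34650
Σ_t [0,2]: t=0:+1/72 t=1:−1/16 t=2:+1/72 = -5/144
(3j)²=2/77 [(3 3 4; 0 0 0)], sign=-1
Σ_t [2,2]: t=2:+1/192 = 1/192
(3j)²=3/77 [(3 3 4; -3 1 2)], sign=+1
⇒ 4πI² = 54/121
I = (-1)√(54/121/(4π)) = -0.18845135
No selection rule forces the value: the integral is nonzero (none).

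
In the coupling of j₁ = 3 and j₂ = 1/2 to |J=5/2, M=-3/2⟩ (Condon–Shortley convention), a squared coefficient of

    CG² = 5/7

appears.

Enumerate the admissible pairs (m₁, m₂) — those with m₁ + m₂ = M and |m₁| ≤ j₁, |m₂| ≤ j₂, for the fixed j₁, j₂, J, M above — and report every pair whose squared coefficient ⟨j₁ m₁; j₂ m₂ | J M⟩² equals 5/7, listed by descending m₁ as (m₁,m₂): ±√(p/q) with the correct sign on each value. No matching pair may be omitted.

Admissible pairs with m₁+m₂ = M = -3/2: (-2,1/2), (-1,-1/2)
  (m₁,m₂)=(-1,-1/2): CG² = 2/7, CG = +√(2/7)
  (m₁,m₂)=(-2,1/2): CG² = 5/7, CG = −√(5/7)   ← matches the target
Pairs with CG² = 5/7: (-2,1/2): −√(5/7)

(-2,1/2): −√(5/7)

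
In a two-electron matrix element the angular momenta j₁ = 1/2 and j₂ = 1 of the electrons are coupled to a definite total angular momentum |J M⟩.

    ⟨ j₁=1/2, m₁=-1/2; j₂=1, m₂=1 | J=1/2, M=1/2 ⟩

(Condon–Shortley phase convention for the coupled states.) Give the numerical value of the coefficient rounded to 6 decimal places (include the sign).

-0.816497

triangle: 1!×0!×1!/3! = 1/6
(j±m)!: 0!×1!×2!×0!×1!×0! = 2
prefactor² = (2J+1)×Δ×N² = 2/3
  k=1: −1/(1!×0!×0!×1!×0!×0!) = -1
Σ = -1  ⇒  CG² = 2/3×(-1)² = 2/3
CG = −√(2/3) = -0.816497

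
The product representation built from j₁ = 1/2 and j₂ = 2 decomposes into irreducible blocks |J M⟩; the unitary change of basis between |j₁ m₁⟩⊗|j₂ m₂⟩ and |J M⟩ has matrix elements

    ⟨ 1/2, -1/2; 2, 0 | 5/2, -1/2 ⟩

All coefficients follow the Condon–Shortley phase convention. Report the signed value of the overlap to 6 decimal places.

+√(3/5) ≈ +0.774597

j₁+j₂−J=0  J+j₁−j₂=1  J−j₁+j₂=4  j₁+j₂+J+1=6
(j₁±m₁, j₂±m₂, J±M) = (0,1,2,2,2,3)
P² = 48/5
sum k=0..0:
  [0] +1/4 = 1/4
S = 1/4
C² = P²·S² = 3/5 ; C = +0.774597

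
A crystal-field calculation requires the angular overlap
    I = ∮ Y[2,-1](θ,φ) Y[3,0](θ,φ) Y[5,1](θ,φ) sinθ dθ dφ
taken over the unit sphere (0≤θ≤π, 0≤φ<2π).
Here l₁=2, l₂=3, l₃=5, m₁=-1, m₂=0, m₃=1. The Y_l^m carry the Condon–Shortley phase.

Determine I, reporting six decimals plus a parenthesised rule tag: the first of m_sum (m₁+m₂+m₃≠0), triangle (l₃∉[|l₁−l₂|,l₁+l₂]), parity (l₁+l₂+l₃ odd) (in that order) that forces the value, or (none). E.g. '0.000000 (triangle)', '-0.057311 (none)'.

-0.214318 (none)

Checks pass: Σm=0; 10 even; l₃=5∈[1,5].
(2·2+1)(2·3+1)(2·5+1) = 385
Δ: 0! 4! 6! / 11! → 1/2310
sum: t=0:+1/144 = 1/144
3j²(2 3 5; 0 0 0) = Δ·Π!·Σ² = 10/231  (sign -1)
sum: t=0:+1/216 = 1/216
3j²(2 3 5; -1 0 1) = Δ·Π!·Σ² = 8/231  (sign +1)
combine: 4πI² = 385·10/231·8/231 = 400/693
take √, sign -1: I = -0.21431790
No selection rule forces the value: the integral is nonzero (none).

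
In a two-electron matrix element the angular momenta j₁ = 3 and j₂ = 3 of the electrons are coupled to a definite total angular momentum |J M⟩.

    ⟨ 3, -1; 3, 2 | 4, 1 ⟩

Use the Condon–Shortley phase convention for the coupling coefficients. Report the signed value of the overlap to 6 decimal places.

+0.455842  (= +√(16/77))

triangle: 2!·4!·4!/11! = 1152/39916800
(j±m)!: 2!·4!·5!·1!·5!·3! = 4147200
prefactor² = (2J+1)·Δ·N² = 82944/77
  k=1: −1/(1!·1!·3!·4!·1!·0!) = -1/144
  k=2: +1/(2!·0!·2!·3!·2!·1!) = 1/48
Σ = 1/72  ⇒  CG² = 82944/77·(1/72)² = 16/77
CG = +√(16/77) = +0.455842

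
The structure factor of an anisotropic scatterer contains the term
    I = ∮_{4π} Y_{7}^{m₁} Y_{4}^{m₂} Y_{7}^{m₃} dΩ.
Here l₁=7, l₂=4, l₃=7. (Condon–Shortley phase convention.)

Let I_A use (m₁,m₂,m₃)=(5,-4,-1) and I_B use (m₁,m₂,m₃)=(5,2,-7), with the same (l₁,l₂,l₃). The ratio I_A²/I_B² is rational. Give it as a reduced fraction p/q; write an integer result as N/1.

Shared (l₁,l₂,l₃)=(7,4,7): N and (l;000)² cancel in I_A²/I_B².
A: Δ = 4!·10!·4!/19! = 1/58198140; Racah Σ t=0..0: t=0:+1/46448640 = 1/46448640; ⇒ 3j(7 4 7; 5 -4 -1)² = 75/8398, sgn +1
B: Δ = 4!·10!·4!/19! = 1/58198140; Racah Σ t=2..2: t=2:+1/348364800 = 1/348364800; ⇒ 3j(7 4 7; 5 2 -7)² = 11/646, sgn +1
I_A²/I_B² = (75/8398)/(11/646) = 75/143

75/143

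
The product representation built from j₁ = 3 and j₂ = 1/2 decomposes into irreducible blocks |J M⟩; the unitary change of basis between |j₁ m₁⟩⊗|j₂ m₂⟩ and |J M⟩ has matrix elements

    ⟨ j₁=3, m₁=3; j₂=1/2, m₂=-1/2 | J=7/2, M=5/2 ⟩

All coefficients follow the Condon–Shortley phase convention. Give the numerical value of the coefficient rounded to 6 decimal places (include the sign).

j₁+j₂−J=0  J+j₁−j₂=6  J−j₁+j₂=1  j₁+j₂+J+1=8
(j₁±m₁, j₂±m₂, J±M) = (6,0,0,1,6,1)
P² = 518400/7
sum k=0..0:
  [0] +1/720 = 1/720
S = 1/720
C² = P²·S² = 1/7 ; C = +0.377964

+√(1/7) ≈ +0.377964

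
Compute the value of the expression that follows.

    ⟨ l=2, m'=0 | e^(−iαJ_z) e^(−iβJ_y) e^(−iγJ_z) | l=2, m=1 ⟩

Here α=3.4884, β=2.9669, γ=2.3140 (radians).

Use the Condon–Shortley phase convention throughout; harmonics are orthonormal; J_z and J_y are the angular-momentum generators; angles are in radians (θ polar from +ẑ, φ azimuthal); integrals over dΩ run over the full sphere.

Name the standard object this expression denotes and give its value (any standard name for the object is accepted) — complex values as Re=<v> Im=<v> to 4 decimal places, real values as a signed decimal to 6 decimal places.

Wigner D-matrix element, Re=0.1418 Im=0.1543

This is a Wigner D-matrix element — the rotation-matrix element ⟨l m'| R(α,β,γ) |l m⟩ in the angular-momentum basis.
Split into d^2_{0,1}(β=2.9669) × two z-phases.
c=cos(2.966900/2)=0.087235, s=sin(2.966900/2)=0.996188; N=√[2·2·6·1]=4.898979
k∈{1,2} keeps every argument non-negative
  k=1: (−1)^0·4.8990/(2)·0.0872^3·0.9962^1 = +0.001620
  k=2: (−1)^1·4.8990/(2)·0.0872^1·0.9962^3 = -0.211247
d^2_{0,1}(2.9669) = +0.001620 -0.211247 = -0.209628
Attach z-rotation phases: D = e^{-i(0)(3.4884)}·(-0.209628)·e^{-i(1)(2.3140)} = +0.141845+0.154350i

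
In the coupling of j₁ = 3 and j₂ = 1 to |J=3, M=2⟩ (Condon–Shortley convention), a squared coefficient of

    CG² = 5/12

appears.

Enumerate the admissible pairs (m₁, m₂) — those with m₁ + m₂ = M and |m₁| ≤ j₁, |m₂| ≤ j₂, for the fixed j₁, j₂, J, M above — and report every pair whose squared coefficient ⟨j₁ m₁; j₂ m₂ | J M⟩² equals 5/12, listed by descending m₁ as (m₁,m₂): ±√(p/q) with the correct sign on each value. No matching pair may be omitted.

Admissible pairs with m₁+m₂ = M = 2: (1,1), (2,0), (3,-1)
  (m₁,m₂)=(3,-1): CG² = 1/4, CG = +√(1/4)
  (m₁,m₂)=(2,0): CG² = 1/3, CG = +√(1/3)
  (m₁,m₂)=(1,1): CG² = 5/12, CG = −√(5/12)   ← matches the target
Pairs with CG² = 5/12: (1,1): −√(5/12)

(1,1): −√(5/12)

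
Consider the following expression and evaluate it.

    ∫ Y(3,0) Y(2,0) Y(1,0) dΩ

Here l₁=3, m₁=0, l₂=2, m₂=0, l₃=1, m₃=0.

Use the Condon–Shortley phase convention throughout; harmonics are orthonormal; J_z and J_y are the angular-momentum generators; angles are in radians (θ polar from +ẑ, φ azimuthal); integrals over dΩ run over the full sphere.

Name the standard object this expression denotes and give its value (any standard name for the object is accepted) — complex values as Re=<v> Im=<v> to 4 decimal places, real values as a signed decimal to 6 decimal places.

Gaunt coefficient, +0.247767

This is a Gaunt coefficient — the integral of a triple product of spherical harmonics over the sphere.
Rules hold: Σm=0, L=6 even, 1≤1≤5.
N = 7·5·3 = 105
Δ = 4!·2!·0!/7! = 1/105
Racah Σ t=2..2: t=2:+1/4 = 1/4
⇒ 3j(3 2 1; 0 0 0)² = 3/35, sgn -1
(m-triple is (0,0,0) — same symbol as above.)
4πI² = N·(3j₀)²·(3jₘ)² = 27/35
I = +1·√(0.771429/4π) = 0.24776670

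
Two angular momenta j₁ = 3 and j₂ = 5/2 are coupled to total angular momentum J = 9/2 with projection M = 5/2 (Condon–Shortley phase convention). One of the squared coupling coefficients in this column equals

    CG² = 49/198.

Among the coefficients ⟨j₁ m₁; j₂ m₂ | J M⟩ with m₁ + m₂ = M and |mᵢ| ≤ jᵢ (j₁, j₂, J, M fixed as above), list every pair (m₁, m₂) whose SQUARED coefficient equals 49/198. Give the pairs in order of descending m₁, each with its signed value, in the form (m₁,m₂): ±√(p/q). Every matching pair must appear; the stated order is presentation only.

(2,1/2): +√(49/198)

Admissible pairs with m₁+m₂ = M = 5/2: (0,5/2), (1,3/2), (2,1/2), (3,-1/2)
  (m₁,m₂)=(3,-1/2): CG² = 3/11, CG = +√(3/11)
  (m₁,m₂)=(2,1/2): CG² = 49/198, CG = +√(49/198)   ← matches the target
  (m₁,m₂)=(1,3/2): CG² = 10/99, CG = −√(10/99)
  (m₁,m₂)=(0,5/2): CG² = 25/66, CG = −√(25/66)
Pairs with CG² = 49/198: (2,1/2): +√(49/198)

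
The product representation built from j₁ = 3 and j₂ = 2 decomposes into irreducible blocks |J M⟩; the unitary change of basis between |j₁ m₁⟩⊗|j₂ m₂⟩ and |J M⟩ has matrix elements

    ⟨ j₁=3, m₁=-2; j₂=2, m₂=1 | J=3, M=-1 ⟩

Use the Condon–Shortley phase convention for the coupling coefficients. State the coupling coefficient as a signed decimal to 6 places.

j₁+j₂−J=2  J+j₁−j₂=4  J−j₁+j₂=2  j₁+j₂+J+1=9
(j₁±m₁, j₂±m₂, J±M) = (1,5,3,1,2,4)
P² = 64
sum k=1..2:
  [1] −1/48 = -1/48
  [2] +1/12 = 1/12
S = 1/16
C² = P²·S² = 1/4 ; C = +0.500000

+0.500000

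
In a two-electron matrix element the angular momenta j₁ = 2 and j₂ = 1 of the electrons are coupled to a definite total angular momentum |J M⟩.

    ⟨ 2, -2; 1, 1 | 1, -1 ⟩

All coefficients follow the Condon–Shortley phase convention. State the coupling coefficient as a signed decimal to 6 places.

+0.774597  (= +√(3/5))

j₁+j₂−J=2  J+j₁−j₂=2  J−j₁+j₂=0  j₁+j₂+J+1=5
(j₁±m₁, j₂±m₂, J±M) = (0,4,2,0,0,2)
P² = 48/5
sum k=2..2:
  [2] +1/4 = 1/4
S = 1/4
C² = P²·S² = 3/5 ; C = +0.774597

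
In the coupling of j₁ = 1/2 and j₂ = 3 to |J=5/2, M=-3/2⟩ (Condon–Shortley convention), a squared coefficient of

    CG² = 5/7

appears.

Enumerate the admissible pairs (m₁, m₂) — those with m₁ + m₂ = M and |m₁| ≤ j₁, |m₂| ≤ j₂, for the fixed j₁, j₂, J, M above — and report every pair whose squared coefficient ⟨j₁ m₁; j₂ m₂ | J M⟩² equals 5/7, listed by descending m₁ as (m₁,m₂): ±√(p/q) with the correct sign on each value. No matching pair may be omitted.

Admissible pairs with m₁+m₂ = M = -3/2: (-1/2,-1), (1/2,-2)
  (m₁,m₂)=(1/2,-2): CG² = 5/7, CG = +√(5/7)   ← matches the target
  (m₁,m₂)=(-1/2,-1): CG² = 2/7, CG = −√(2/7)
Pairs with CG² = 5/7: (1/2,-2): +√(5/7)

(1/2,-2): +√(5/7)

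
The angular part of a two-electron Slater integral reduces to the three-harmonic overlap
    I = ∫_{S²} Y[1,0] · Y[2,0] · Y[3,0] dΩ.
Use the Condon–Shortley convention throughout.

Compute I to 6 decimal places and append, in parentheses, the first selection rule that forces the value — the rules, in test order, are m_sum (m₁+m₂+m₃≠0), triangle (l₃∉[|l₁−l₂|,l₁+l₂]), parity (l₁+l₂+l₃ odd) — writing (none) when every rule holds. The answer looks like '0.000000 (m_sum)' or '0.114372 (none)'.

0.247767 (none)

m-sum 0 ✓  L=6 even ✓  1≤3≤3 ✓
Π(2lᵢ+1) = 3×5×7 = 105
triangle coeff Δ(1,2,3) = 1/105
Σ_t [0,0]: t=0:+1/4 = 1/4
(3j)²=3/35 [(1 2 3; 0 0 0)], sign=-1
(m-triple is (0,0,0) — same symbol as above.)
⇒ 4πI² = 27/35
I = (+1)√(27/35/(4π)) = 0.24776670
No selection rule forces the value: the integral is nonzero (none).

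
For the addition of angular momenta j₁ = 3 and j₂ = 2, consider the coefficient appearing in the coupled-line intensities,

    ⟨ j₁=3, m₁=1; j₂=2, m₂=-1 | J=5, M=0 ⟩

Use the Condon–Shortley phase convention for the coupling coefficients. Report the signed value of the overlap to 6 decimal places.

√[11·0!6!4!/11! · 4!2!1!3!5!5!] = √(138240/7)
  +(−1)^0/∏(0,0,2,1,4,3)! = 1/288  (running 1/288)
⟨..|..⟩ = √(138240/7)·(1/288) = +0.487950

+√(5/21) ≈ +0.487950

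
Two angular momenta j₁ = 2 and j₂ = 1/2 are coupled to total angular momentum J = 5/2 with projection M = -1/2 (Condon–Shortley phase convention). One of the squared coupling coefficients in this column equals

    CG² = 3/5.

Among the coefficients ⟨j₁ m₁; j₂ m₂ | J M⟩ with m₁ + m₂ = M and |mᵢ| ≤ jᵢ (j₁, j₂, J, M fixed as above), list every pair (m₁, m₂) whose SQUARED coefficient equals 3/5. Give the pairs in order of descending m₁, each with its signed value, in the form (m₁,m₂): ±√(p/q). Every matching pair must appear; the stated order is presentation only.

(0,-1/2): +√(3/5)

Admissible pairs with m₁+m₂ = M = -1/2: (-1,1/2), (0,-1/2)
  (m₁,m₂)=(0,-1/2): CG² = 3/5, CG = +√(3/5)   ← matches the target
  (m₁,m₂)=(-1,1/2): CG² = 2/5, CG = +√(2/5)
Pairs with CG² = 3/5: (0,-1/2): +√(3/5)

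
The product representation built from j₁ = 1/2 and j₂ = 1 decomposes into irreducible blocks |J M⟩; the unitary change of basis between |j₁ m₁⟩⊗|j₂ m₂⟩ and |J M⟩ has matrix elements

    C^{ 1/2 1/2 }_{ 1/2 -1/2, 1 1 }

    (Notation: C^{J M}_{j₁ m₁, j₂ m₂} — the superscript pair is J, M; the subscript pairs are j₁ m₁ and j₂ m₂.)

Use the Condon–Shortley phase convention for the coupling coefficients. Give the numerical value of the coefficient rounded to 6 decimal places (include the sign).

-0.816497  (= −√(2/3))

√[2·1!0!1!/3! · 0!1!2!0!1!0!] = √(2/3)
  +(−1)^1/∏(1,0,0,1,0,0)! = -1  (running -1)
⟨..|..⟩ = √(2/3)·(-1) = -0.816497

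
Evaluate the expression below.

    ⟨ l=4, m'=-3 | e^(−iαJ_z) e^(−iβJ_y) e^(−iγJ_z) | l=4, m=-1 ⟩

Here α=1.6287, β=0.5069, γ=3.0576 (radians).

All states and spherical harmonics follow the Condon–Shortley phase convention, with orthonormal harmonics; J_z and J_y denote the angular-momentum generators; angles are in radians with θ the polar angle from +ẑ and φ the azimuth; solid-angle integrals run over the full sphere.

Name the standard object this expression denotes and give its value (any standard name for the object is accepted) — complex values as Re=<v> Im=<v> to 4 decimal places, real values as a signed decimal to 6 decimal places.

Wigner D-matrix element, Re=-0.0327 Im=0.3633

This is a Wigner D-matrix element — the rotation-matrix element ⟨l m'| R(α,β,γ) |l m⟩ in the angular-momentum basis.
First d^4_{-3,-1}(β=0.5069), then the phase factors e^{-i(-3)α} and e^{-i(-1)γ}:
Half-angle: c=0.968053, s=0.250745. N=√(1·5040·6·120)=1904.940944
The bounds max(0,m−m')=2 and min(l+m,l−m')=3 give 2 terms
  k=2: (−1)^0·1904.9409/(240)·0.9681^6·0.2507^2 = +0.410706
  k=3: (−1)^1·1904.9409/(144)·0.9681^4·0.2507^4 = -0.045925
d^4_{-3,-1}(0.5069) = +0.410706 -0.045925 = +0.364781
Phases: e^{-i·(-3)·1.6287}=+0.172839-0.984950i, e^{-i·(-1)·3.0576}=-0.996475+0.083894i ⇒ D=-0.032684+0.363314i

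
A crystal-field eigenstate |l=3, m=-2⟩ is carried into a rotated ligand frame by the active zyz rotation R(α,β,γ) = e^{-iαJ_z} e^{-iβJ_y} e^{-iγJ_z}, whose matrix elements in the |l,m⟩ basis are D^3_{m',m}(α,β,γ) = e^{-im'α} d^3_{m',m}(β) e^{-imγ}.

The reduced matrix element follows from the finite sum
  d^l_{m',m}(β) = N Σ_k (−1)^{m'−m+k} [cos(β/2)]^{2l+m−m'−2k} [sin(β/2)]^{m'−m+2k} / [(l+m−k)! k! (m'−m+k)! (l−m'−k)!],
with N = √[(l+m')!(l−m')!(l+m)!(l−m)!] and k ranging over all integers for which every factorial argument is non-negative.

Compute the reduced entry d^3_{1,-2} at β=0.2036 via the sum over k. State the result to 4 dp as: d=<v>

d^3_{1,-2}(β=0.2036) via the finite sum:
c=cos(0.203600/2)=0.994823, s=sin(0.203600/2)=0.101624; N=√[24·2·1·120]=75.894664
The bounds max(0,m−m')=0 and min(l+m,l−m')=1 give 2 terms
  k=0: (−1)^3·75.8947/(12)·0.9948^3·0.1016^3 = -0.006535
  k=1: (−1)^4·75.8947/(24)·0.9948^1·0.1016^5 = +0.000034
d^3_{1,-2}(0.2036) = -0.006535 +0.000034 = -0.006501

d=-0.0065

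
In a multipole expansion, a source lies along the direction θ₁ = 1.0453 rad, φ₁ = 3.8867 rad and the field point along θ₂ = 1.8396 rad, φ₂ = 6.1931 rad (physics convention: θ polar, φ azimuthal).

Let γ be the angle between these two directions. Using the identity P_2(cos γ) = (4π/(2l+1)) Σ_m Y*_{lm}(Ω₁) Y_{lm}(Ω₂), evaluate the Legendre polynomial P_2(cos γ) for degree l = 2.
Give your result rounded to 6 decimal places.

0.220113

Summing Y*_{l m}(θ₁,φ₁)·Y_{l m}(θ₂,φ₂) over m ∈ [−2, 2]; prefactor 4π/(2·2+1) = 2.513274:
  term(m=-2) = (-0.010319, 0.103271)   from Y*(Ω₁)=(0.023269, 0.288132), Y(Ω₂)=(0.353218, 0.064337)
  term(m=-1) = (0.044499, 0.049167)   from Y*(Ω₁)=(-0.246417, -0.227319), Y(Ω₂)=(-0.197002, -0.017795)
  term(m=+0) = (0.019219, 0.000000)   from Y*(Ω₁)=(-0.077291, -0.000000), Y(Ω₂)=(-0.248656, 0.000000)
  term(m=+1) = (0.044499, -0.049167)   from Y*(Ω₁)=(0.246417, -0.227319), Y(Ω₂)=(0.197002, -0.017795)
  term(m=+2) = (-0.010319, -0.103271)   from Y*(Ω₁)=(0.023269, -0.288132), Y(Ω₂)=(0.353218, -0.064337)
Total Σ_m = (0.087580, 0.000000). Multiply by 2.513274: (0.220113, 0.000000). P_2(cos γ) = 0.220113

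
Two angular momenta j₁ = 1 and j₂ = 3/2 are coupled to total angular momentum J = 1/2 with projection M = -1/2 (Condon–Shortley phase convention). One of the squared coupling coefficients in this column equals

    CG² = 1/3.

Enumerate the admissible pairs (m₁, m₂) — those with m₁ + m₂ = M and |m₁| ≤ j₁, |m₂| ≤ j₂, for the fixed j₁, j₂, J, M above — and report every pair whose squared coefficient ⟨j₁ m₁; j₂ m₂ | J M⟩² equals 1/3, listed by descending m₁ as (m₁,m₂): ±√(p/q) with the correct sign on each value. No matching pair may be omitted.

Admissible pairs with m₁+m₂ = M = -1/2: (-1,1/2), (0,-1/2), (1,-3/2)
  (m₁,m₂)=(1,-3/2): CG² = 1/2, CG = +√(1/2)
  (m₁,m₂)=(0,-1/2): CG² = 1/3, CG = −√(1/3)   ← matches the target
  (m₁,m₂)=(-1,1/2): CG² = 1/6, CG = +√(1/6)
Pairs with CG² = 1/3: (0,-1/2): −√(1/3)

(0,-1/2): −√(1/3)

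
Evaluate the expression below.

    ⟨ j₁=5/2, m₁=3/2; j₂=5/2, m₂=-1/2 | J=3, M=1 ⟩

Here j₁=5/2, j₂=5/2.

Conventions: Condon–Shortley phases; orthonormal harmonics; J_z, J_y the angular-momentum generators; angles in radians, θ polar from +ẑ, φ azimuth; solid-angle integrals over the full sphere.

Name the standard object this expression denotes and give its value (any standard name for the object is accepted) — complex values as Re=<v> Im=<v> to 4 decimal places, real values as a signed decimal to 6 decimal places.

Clebsch–Gordan coefficient, +√(1/30) ≈ +0.182574

This is a Clebsch–Gordan (vector-coupling) coefficient.
triangle: 2!×3!×3!/9! = 72/362880
(j±m)!: 4!×1!×2!×3!×4!×2! = 13824
prefactor² = (2J+1)×Δ×N² = 96/5
  k=0: +1/(0!×2!×1!×2!×2!×1!) = 1/8
  k=1: −1/(1!×1!×0!×1!×3!×2!) = -1/12
Σ = 1/24  ⇒  CG² = 96/5×(1/24)² = 1/30
CG = +√(1/30) = +0.182574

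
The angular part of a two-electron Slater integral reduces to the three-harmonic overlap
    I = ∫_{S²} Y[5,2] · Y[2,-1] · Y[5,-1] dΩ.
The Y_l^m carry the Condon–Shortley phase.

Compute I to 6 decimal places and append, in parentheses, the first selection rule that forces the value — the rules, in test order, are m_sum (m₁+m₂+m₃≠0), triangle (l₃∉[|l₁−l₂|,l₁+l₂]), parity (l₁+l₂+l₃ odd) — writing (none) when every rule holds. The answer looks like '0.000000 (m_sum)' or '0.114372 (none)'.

0.104819 (none)

Rules hold: Σm=0, L=12 even, 3≤5≤7.
N = 11·5·11 = 605
Δ = 2!·8!·2!/13! = 1/38610
Racah Σ t=0..2: t=0:+1/2880 t=1:−1/576 t=2:+1/2880 = -1/960
⇒ 3j(5 2 5; 0 0 0)² = 10/429, sgn +1
Racah Σ t=0..1: t=0:+1/1440 t=1:−1/2880 = 1/2880
⇒ 3j(5 2 5; 2 -1 -1)² = 7/715, sgn +1
4πI² = N·(3j₀)²·(3jₘ)² = 70/507
I = +1·√(0.138067/4π) = 0.10481902
No selection rule forces the value: the integral is nonzero (none).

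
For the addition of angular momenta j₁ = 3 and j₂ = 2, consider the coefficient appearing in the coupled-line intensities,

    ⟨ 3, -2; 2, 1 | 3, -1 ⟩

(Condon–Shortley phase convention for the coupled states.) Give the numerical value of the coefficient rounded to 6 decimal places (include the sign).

+√(1/4) ≈ +0.500000

j₁+j₂−J=2  J+j₁−j₂=4  J−j₁+j₂=2  j₁+j₂+J+1=9
(j₁±m₁, j₂±m₂, J±M) = (1,5,3,1,2,4)
P² = 64
sum k=1..2:
  [1] −1/48 = -1/48
  [2] +1/12 = 1/12
S = 1/16
C² = P²·S² = 1/4 ; C = +0.500000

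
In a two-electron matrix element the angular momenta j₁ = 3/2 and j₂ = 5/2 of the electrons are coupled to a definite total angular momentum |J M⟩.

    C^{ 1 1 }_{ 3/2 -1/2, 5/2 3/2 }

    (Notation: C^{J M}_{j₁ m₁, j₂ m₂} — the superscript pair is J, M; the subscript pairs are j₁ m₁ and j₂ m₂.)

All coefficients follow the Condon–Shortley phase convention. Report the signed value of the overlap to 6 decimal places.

√[3·3!0!2!/6! · 1!2!4!1!2!0!] = √(24/5)
  +(−1)^2/∏(2,1,0,2,0,0)! = 1/4  (running 1/4)
⟨..|..⟩ = √(24/5)·(1/4) = +0.547723

+√(3/10) = +0.547723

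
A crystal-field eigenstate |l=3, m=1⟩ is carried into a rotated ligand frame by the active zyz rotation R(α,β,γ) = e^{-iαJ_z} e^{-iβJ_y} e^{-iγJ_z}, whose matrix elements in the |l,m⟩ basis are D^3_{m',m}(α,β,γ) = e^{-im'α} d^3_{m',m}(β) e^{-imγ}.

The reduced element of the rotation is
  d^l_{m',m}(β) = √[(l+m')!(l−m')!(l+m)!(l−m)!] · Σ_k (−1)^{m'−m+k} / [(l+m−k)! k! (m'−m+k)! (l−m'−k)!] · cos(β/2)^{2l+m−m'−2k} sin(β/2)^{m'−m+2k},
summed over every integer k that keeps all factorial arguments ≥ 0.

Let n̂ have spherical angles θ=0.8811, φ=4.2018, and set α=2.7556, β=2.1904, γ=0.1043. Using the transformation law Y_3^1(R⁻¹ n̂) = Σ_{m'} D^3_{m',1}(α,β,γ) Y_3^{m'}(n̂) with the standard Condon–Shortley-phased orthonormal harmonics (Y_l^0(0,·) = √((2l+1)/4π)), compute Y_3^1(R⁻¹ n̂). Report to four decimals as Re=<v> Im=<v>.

Re=-0.0913 Im=0.1526

Need the full column D^3_{m',1} for m'=−3..3 at α=2.7556, β=2.1904, γ=0.1043.
cos(β/2)=0.457869, sin(β/2)=0.889020
d^3_{-3,1}: single k=4 term ⇒ +0.507193;  D = -0.154008+0.483246i
d^3_{-2,1}: k∈[3..4] ⇒ +0.426567 -0.804078 = -0.377511;  D = -0.241611+0.290067i
d^3_{-1,1}: k∈[2..4] ⇒ +0.208419 -1.047653 +0.493706 = -0.345528;  D = +0.304823-0.162704i
d^3_{0,1}: k∈[1..3] ⇒ +0.061974 -0.700921 +0.880823 = +0.241876;  D = +0.240562-0.025182i
d^3_{1,1}: k∈[0..2] ⇒ +0.009214 -0.277892 +0.785740 = +0.517062;  D = -0.496682-0.143734i
d^3_{2,1}: k∈[0..1] ⇒ -0.056574 +0.426567 = +0.369993;  D = +0.290540+0.229089i
d^3_{3,1}: single k=0 term ⇒ +0.134534;  D = -0.066511-0.116943i
Y_3^{m'}(θ=0.8811,φ=4.2018) and Σ D·Y over m':
  (-0.1540+0.4832i)·(+0.1914-0.0075i)  (-0.2416+0.2901i)·(-0.2022-0.3300i)  (+0.3048-0.1627i)·(-0.1248+0.2228i)  (+0.2406-0.0252i)·(-0.2317+0.0000i)  (-0.4967-0.1437i)·(+0.1248+0.2228i)  (+0.2905+0.2291i)·(-0.2022+0.3300i)  (-0.0665-0.1169i)·(-0.1914-0.0075i)
Y_3^1(R⁻¹ n̂) = -0.091260+0.152638i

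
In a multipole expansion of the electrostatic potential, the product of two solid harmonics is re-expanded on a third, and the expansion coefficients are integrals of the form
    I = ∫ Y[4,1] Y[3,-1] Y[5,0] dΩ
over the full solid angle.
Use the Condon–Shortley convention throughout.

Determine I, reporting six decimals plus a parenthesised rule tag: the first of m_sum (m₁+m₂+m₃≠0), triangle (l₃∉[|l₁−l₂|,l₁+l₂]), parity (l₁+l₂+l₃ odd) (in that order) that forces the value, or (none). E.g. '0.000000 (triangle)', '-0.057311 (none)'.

Rules hold: Σm=0, L=12 even, 1≤5≤7.
N = 9·7·11 = 693
Δ = 2!·6!·4!/13! = 1/180180
Racah Σ t=0..2: t=0:+1/576 t=1:−1/144 t=2:+1/576 = -1/288
⇒ 3j(4 3 5; 0 0 0)² = 20/1001, sgn +1
Racah Σ t=0..2: t=0:+1/288 t=1:−1/288 t=2:+1/5760 = 1/5760
⇒ 3j(4 3 5; 1 -1 0)² = 1/12012, sgn -1
4πI² = N·(3j₀)²·(3jₘ)² = 15/13013
I = -1·√(0.00115269/4π) = -0.00957750
No selection rule forces the value: the integral is nonzero (none).

-0.009577 (none)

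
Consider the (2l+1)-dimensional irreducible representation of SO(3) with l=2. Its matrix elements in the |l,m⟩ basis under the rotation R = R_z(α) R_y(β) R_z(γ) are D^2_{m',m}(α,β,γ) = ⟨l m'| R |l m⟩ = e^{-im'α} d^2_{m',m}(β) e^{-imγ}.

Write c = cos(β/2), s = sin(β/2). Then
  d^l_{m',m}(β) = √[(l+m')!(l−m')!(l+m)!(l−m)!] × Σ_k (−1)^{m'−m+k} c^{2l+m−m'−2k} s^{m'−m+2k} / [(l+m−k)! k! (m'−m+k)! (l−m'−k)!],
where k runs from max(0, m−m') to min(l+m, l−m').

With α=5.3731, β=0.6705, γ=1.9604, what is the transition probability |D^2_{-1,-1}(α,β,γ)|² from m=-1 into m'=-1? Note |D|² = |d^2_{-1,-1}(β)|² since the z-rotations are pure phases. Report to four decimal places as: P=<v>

Split into d^2_{-1,-1}(β=0.6705) × two z-phases.
With c≡cos(β/2)=0.944328 and s≡sin(β/2)=0.329005, N=[1·6·1·6]^{1/2}=6.000000
Admissible k: 0..1 (factorial args all ≥0)
  k=0: (−1)^0·6.0000/(6)·0.9443^4·0.3290^0 = +0.795228
  k=1: (−1)^1·6.0000/(2)·0.9443^2·0.3290^2 = -0.289583
d^2_{-1,-1}(0.6705) = +0.795228 -0.289583 = +0.505645
|D^2_{-1,-1}|² = |d^2_{-1,-1}(β)|² = (+0.505645)² = 0.255677 (the z-rotation phases have unit modulus)

P=0.2557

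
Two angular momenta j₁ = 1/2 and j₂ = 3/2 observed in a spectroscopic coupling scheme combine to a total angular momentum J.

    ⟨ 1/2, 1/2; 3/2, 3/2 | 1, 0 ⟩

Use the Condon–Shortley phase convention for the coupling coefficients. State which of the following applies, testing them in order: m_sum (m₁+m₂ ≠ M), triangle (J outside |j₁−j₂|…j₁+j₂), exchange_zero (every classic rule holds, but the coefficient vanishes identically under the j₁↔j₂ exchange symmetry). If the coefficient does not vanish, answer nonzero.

m-sum: m₁+m₂ = 1/2+3/2 = 2, M = 0  ✗ ⇒ coefficient is 0

m_sum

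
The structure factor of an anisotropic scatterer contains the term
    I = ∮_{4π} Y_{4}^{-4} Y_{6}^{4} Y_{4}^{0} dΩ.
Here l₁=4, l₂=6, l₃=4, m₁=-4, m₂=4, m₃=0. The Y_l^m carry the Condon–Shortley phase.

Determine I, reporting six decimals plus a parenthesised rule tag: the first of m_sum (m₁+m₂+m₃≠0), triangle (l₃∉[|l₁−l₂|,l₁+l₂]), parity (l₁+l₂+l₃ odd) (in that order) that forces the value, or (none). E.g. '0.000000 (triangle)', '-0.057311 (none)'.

-0.190852 (none)

Rules hold: Σm=0, L=14 even, 2≤4≤10.
N = 9·13·9 = 1053
Δ = 6!·2!·6!/15! = 1/1261260
Racah Σ t=2..4: t=2:+1/4608 t=3:−1/1296 t=4:+1/4608 = -7/20736
⇒ 3j(4 6 4; 0 0 0)² = 20/1287, sgn -1
Racah Σ t=6..6: t=6:+1/69120 = 1/69120
⇒ 3j(4 6 4; -4 4 0)² = 4/143, sgn +1
4πI² = N·(3j₀)²·(3jₘ)² = 720/1573
I = -1·√(0.457724/4π) = -0.19085211
No selection rule forces the value: the integral is nonzero (none).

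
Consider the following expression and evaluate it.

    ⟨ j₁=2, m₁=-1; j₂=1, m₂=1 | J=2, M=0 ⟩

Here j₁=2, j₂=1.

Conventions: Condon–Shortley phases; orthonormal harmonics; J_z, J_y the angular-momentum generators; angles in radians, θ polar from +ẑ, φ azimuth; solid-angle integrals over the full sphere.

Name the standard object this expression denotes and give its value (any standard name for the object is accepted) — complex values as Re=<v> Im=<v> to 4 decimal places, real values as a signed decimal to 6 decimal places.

Clebsch–Gordan coefficient, −√(1/2) ≈ -0.707107

This is a Clebsch–Gordan (vector-coupling) coefficient.
√[5·1!3!1!/6! · 1!3!2!0!2!2!] = √(2)
  +(−1)^1/∏(1,0,2,1,1,0)! = -1/2  (running -1/2)
⟨..|..⟩ = √(2)·(-1/2) = -0.707107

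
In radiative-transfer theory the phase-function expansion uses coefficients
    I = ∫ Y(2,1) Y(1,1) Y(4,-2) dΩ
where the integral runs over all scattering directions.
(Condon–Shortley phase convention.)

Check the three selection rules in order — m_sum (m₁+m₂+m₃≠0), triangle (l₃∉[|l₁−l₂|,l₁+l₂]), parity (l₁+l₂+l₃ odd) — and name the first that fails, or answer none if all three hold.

triangle

Σmᵢ = 0  ✓
l₃∈[|l₁−l₂|,l₁+l₂]=[1,3] required, l₃=4 fails  ✗
Σlᵢ = 7 ⇒ odd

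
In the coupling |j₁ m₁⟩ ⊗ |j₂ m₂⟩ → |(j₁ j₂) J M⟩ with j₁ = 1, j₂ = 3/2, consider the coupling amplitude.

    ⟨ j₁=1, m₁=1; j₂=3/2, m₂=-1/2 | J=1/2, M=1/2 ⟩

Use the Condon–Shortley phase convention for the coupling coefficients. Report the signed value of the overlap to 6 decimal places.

√[2·2!0!1!/4! · 2!0!1!2!1!0!] = √(2/3)
  +(−1)^0/∏(0,2,0,1,0,0)! = 1/2  (running 1/2)
⟨..|..⟩ = √(2/3)·(1/2) = +0.408248

+0.408248  (= +√(1/6))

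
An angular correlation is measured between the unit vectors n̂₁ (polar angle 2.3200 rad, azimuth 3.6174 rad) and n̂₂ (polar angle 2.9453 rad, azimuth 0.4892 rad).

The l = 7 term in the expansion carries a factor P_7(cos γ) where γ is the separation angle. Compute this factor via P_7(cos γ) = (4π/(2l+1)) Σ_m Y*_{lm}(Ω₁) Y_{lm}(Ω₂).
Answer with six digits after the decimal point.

Addition theorem: P_7(cos γ) = (4π/15) Σ_m Y*_{lm}(Ω₁) Y_{lm}(Ω₂), m = −7…7:
  m=-7: Y*=0.05543 + 0.01061j  Y=-0.00001 + 0.00000j  product -0.00000 + 0.00000j
  m=-6: Y*=0.18838 - 0.05555j  Y=0.00010 + 0.00002j  product 0.00002 - 0.00000j
  m=-5: Y*=0.28091 - 0.26836j  Y=-0.00091 - 0.00076j  product -0.00046 + 0.00003j
  m=-4: Y*=0.14207 - 0.41149j  Y=0.00373 + 0.00917j  product 0.00430 - 0.00023j
  m=-3: Y*=-0.01956 - 0.13552j  Y=0.00607 - 0.05865j  product -0.00807 + 0.00032j
  m=-2: Y*=0.17429 + 0.24456j  Y=-0.13530 + 0.20102j  product -0.07274 + 0.00195j
  m=-1: Y*=0.25227 + 0.13000j  Y=0.53542 - 0.28503j  product 0.17212 - 0.00231j
  m=+0: Y*=-0.22435 + 0.00000j  Y=-0.57728 + 0.00000j  product 0.12951 + 0.00000j
  m=+1: Y*=-0.25227 + 0.13000j  Y=-0.53542 - 0.28503j  product 0.17212 + 0.00231j
  m=+2: Y*=0.17429 - 0.24456j  Y=-0.13530 - 0.20102j  product -0.07274 - 0.00195j
  m=+3: Y*=0.01956 - 0.13552j  Y=-0.00607 - 0.05865j  product -0.00807 - 0.00032j
  m=+4: Y*=0.14207 + 0.41149j  Y=0.00373 - 0.00917j  product 0.00430 + 0.00023j
  m=+5: Y*=-0.28091 - 0.26836j  Y=0.00091 - 0.00076j  product -0.00046 - 0.00003j
  m=+6: Y*=0.18838 + 0.05555j  Y=0.00010 - 0.00002j  product 0.00002 + 0.00000j
  m=+7: Y*=-0.05543 + 0.01061j  Y=0.00001 + 0.00000j  product -0.00000 - 0.00000j
Σ over m = 0.31986 + 0.00000j; ×(4π/15) → 0.26797 + 0.00000j. Real part: 0.267969

0.267969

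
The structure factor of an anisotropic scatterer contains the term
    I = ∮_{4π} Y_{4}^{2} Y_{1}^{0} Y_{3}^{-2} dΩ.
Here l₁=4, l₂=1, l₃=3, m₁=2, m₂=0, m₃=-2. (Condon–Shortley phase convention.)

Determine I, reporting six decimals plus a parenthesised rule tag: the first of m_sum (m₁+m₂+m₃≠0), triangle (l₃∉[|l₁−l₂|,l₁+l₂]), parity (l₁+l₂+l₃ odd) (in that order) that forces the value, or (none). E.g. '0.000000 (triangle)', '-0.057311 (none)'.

m-sum 0 ✓  L=8 even ✓  3≤3≤5 ✓
Π(2lᵢ+1) = 9×3×7 = 189
triangle coeff Δ(4,1,3) = 1/252
Σ_t [1,1]: t=1:−1/36 = -1/36
(3j)²=4/63 [(4 1 3; 0 0 0)], sign=+1
Σ_t [1,1]: t=1:−1/120 = -1/120
(3j)²=1/21 [(4 1 3; 2 0 -2)], sign=+1
⇒ 4πI² = 4/7
I = (+1)√(4/7/(4π)) = 0.21324362
No selection rule forces the value: the integral is nonzero (none).

0.213244 (none)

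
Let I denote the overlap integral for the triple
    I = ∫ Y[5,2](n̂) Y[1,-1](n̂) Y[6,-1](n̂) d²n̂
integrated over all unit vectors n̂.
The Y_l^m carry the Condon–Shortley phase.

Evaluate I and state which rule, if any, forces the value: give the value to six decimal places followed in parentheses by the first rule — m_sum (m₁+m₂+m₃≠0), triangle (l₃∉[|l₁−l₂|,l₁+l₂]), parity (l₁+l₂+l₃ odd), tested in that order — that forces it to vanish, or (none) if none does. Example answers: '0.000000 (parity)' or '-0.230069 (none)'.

-0.129207 (none)

Checks pass: Σm=0; 12 even; l₃=6∈[4,6].
(2·5+1)(2·1+1)(2·6+1) = 429
Δ: 0! 10! 2! / 13! → 1/858
sum: t=0:+1/14400 = 1/14400
3j²(5 1 6; 0 0 0) = Δ·Π!·Σ² = 6/143  (sign +1)
sum: t=0:+1/60480 = 1/60480
3j²(5 1 6; 2 -1 -1) = Δ·Π!·Σ² = 5/429  (sign -1)
combine: 4πI² = 429·6/143·5/429 = 30/143
take √, sign -1: I = -0.12920749
No selection rule forces the value: the integral is nonzero (none).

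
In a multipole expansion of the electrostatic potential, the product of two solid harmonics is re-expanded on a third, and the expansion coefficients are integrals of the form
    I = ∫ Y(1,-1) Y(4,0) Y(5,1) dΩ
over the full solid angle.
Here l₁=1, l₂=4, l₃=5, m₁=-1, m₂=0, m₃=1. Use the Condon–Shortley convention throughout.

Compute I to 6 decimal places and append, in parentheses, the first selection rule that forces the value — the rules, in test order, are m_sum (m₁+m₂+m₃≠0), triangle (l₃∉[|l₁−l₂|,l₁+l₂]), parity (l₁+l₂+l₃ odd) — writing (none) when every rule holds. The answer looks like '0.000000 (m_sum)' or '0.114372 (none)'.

m-sum 0 ✓  L=10 even ✓  3≤5≤5 ✓
Π(2lᵢ+1) = 3×9×11 = 297
triangle coeff Δ(1,4,5) = 1/495
Σ_t [0,0]: t=0:+1/576 = 1/576
(3j)²=5/99 [(1 4 5; 0 0 0)], sign=-1
Σ_t [0,0]: t=0:+1/1152 = 1/1152
(3j)²=1/33 [(1 4 5; -1 0 1)], sign=+1
⇒ 4πI² = 5/11
I = (-1)√(5/11/(4π)) = -0.19018827
No selection rule forces the value: the integral is nonzero (none).

-0.190188 (none)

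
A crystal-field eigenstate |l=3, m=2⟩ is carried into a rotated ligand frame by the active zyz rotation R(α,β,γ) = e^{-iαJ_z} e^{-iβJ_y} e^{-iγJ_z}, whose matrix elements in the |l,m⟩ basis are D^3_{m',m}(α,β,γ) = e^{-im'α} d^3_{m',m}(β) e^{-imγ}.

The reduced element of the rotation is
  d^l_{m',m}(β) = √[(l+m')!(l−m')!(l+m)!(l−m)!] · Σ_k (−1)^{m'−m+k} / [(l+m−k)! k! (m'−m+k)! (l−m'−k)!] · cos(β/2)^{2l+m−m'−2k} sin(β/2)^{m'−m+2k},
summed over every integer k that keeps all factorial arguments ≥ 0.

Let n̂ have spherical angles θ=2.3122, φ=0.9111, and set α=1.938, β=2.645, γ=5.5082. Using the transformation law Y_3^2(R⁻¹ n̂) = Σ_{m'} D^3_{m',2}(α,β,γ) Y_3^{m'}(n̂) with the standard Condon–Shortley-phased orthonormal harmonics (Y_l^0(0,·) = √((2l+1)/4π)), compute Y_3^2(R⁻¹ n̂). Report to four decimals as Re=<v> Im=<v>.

Re=-0.0204 Im=-0.3152

Need the full column D^3_{m',2} for m'=−3..3 at α=1.9380, β=2.6450, γ=5.5082.
cos(β/2)=0.245753, sin(β/2)=0.969333
d^3_{-3,2}: single k=5 term ⇒ +0.515155;  D = +0.242450+0.454536i
d^3_{-2,2}: k∈[4..5] ⇒ +0.266599 -0.829539 = -0.562940;  D = -0.368470+0.425595i
d^3_{-1,2}: k∈[3..4] ⇒ +0.085496 -0.665063 = -0.579567;  D = +0.545146+0.196759i
d^3_{0,2}: k∈[2..3] ⇒ +0.018772 -0.292044 = -0.273273;  D = -0.005691-0.273214i
d^3_{1,2}: k∈[1..2] ⇒ +0.002748 -0.085496 = -0.082748;  D = -0.076596+0.031309i
d^3_{2,2}: k∈[0..1] ⇒ +0.000220 -0.017136 = -0.016916;  D = +0.011595+0.012317i
d^3_{3,2}: single k=0 term ⇒ -0.002128;  D = +0.000923-0.001918i
Y_3^{m'}(θ=2.3122,φ=0.9111) and Σ D·Y over m':
  (+0.2425+0.4545i)·(-0.1536-0.0665i)  (-0.3685+0.4256i)·(+0.0934+0.3636i)  (+0.5451+0.1968i)·(+0.1870-0.2411i)  (-0.0057-0.2732i)·(+0.1814+0.0000i)  (-0.0766+0.0313i)·(-0.1870-0.2411i)  (+0.0116+0.0123i)·(+0.0934-0.3636i)  (+0.0009-0.0019i)·(+0.1536-0.0665i)
Y_3^2(R⁻¹ n̂) = -0.020377-0.315185i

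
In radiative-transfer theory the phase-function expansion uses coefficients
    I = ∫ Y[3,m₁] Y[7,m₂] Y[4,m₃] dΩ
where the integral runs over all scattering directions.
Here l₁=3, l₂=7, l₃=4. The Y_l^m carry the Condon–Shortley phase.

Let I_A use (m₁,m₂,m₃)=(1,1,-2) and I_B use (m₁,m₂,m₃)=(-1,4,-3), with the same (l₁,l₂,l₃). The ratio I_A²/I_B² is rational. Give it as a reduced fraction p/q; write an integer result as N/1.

Same 3,7,4: normalisation and zero-m 3j drop out of the ratio.
A: Δ: 6! 0! 8! / 15! → 1/45045; sum: t=2:+1/69120 = 1/69120; 3j²(3 7 4; 1 1 -2) = Δ·Π!·Σ² = 4/429  (sign +1)
B: Δ: 6! 0! 8! / 15! → 1/45045; sum: t=4:+1/241920 = 1/241920; 3j²(3 7 4; -1 4 -3) = Δ·Π!·Σ² = 2/91  (sign -1)
I_A²/I_B² = (4/429)/(2/91) = 14/33

14/33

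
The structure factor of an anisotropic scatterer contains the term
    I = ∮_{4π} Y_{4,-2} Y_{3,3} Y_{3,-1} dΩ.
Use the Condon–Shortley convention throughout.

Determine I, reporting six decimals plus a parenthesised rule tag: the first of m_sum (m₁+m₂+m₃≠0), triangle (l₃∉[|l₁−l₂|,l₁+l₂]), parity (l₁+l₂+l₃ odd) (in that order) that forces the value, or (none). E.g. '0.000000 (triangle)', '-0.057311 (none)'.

-0.188451 (none)

m-sum 0 ✓  L=10 even ✓  1≤3≤7 ✓
Π(2lᵢ+1) = 9×7×7 = 441
triangle coeff Δ(4,3,3) = 1/34650
Σ_t [1,3]: t=1:−1/72 t=2:+1/16 t=3:−1/72 = 5/144
(3j)²=2/77 [(4 3 3; 0 0 0)], sign=-1
Σ_t [4,4]: t=4:+1/192 = 1/192
(3j)²=3/77 [(4 3 3; -2 3 -1)], sign=+1
⇒ 4πI² = 54/121
I = (-1)√(54/121/(4π)) = -0.18845135
No selection rule forces the value: the integral is nonzero (none).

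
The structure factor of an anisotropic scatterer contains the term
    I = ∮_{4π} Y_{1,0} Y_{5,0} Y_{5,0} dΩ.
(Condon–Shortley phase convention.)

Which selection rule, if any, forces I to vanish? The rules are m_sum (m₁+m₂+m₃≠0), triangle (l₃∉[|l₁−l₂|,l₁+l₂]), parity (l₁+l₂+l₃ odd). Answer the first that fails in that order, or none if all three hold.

parity

m₁+m₂+m₃ = 0 + 0 + 0 = 0  ✓
triangle: |1−5|=4 ≤ l₃=5 ≤ 1+5=6  ✓
parity: l₁+l₂+l₃ = 11 is odd  ✗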